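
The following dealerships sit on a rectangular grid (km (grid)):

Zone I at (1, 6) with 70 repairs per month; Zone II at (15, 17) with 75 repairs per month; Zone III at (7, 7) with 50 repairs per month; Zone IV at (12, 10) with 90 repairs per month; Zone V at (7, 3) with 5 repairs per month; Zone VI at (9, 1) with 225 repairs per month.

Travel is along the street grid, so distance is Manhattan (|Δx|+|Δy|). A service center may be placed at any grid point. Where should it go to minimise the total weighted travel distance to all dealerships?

(9, 6)

Manhattan distance separates: Σwᵢ(|x−xᵢ|+|y−yᵢ|) = Σwᵢ|x−xᵢ| + Σwᵢ|y−yᵢ|, so x and y are optimised independently as 1-D weighted medians.
Total weight W = 515; half = 257.5.
x-coordinate, sorted with cumulative weight:
  x=1 (Zone I, w=70) cum 70
  x=7 (Zone III, w=50) cum 120
  x=7 (Zone V, w=5) cum 125
  x=9 (Zone VI, w=225) cum 350  ← median
  x=12 (Zone IV, w=90) cum 440
  x=15 (Zone II, w=75) cum 515
⇒ x* = 9
y-coordinate, sorted with cumulative weight:
  y=1 (Zone VI, w=225) cum 225
  y=3 (Zone V, w=5) cum 230
  y=6 (Zone I, w=70) cum 300  ← median
  y=7 (Zone III, w=50) cum 350
  y=10 (Zone IV, w=90) cum 440
  y=17 (Zone II, w=75) cum 515
⇒ y* = 6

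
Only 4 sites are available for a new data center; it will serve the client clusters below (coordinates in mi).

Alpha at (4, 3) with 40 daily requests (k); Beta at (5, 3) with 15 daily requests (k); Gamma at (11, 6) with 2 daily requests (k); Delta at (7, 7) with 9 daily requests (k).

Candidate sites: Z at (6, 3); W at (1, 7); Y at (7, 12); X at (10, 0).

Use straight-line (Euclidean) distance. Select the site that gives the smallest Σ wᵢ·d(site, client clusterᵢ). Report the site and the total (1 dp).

Total weighted distance at each candidate:
  Z (6, 3): total = 143.8
  W (1, 7): total = 359.0
  Y (7, 12): total = 577.2
  X (10, 0): total = 436.5
Minimum is at Z with total 143.8 mi.

Z, total 143.8 mi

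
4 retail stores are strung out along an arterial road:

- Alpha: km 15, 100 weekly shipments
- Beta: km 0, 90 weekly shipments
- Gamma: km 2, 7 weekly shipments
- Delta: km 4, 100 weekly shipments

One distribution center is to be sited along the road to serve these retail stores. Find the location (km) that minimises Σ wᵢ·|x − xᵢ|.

For a sum of weighted absolute distances on a line, the optimum is the weighted median (not the mean). Total weight W = 297; half-weight = 148.5.
Sort by position and accumulate weight:
  km 0 (Beta, w=90) → cum 90
  km 2 (Gamma, w=7) → cum 97
  km 4 (Delta, w=100) → cum 197  ≥ 148.5 → median here
  km 15 (Alpha, w=100) → cum 297
Optimal location: km 4.

x = 4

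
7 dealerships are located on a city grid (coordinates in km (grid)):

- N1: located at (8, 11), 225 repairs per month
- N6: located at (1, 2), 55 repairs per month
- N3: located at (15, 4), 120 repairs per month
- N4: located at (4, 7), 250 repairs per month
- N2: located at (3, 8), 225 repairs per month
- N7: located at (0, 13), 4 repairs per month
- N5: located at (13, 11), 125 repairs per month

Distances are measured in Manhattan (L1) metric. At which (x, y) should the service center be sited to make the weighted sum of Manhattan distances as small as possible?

(4, 8)

Manhattan distance separates: Σwᵢ(|x−xᵢ|+|y−yᵢ|) = Σwᵢ|x−xᵢ| + Σwᵢ|y−yᵢ|, so x and y are optimised independently as 1-D weighted medians.
Total weight W = 1004; half = 502.
x-coordinate, sorted with cumulative weight:
  x=0 (N7, w=4) cum 4
  x=1 (N6, w=55) cum 59
  x=3 (N2, w=225) cum 284
  x=4 (N4, w=250) cum 534  ← median
  x=8 (N1, w=225) cum 759
  x=13 (N5, w=125) cum 884
  x=15 (N3, w=120) cum 1004
⇒ x* = 4
y-coordinate, sorted with cumulative weight:
  y=2 (N6, w=55) cum 55
  y=4 (N3, w=120) cum 175
  y=7 (N4, w=250) cum 425
  y=8 (N2, w=225) cum 650  ← median
  y=11 (N1, w=225) cum 875
  y=11 (N5, w=125) cum 1000
  y=13 (N7, w=4) cum 1004
⇒ y* = 8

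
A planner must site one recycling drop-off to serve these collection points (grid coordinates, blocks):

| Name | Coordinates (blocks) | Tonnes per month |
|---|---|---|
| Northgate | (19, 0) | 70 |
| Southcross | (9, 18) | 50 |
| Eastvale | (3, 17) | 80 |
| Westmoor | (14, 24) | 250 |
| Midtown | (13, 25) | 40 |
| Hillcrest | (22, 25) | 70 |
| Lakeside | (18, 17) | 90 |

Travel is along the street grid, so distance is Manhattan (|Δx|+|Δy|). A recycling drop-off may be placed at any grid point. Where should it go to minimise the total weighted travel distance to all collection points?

Manhattan distance separates: Σwᵢ(|x−xᵢ|+|y−yᵢ|) = Σwᵢ|x−xᵢ| + Σwᵢ|y−yᵢ|, so x and y are optimised independently as 1-D weighted medians.
Total weight W = 650; half = 325.
x-coordinate, sorted with cumulative weight:
  x=3 (Eastvale, w=80) cum 80
  x=9 (Southcross, w=50) cum 130
  x=13 (Midtown, w=40) cum 170
  x=14 (Westmoor, w=250) cum 420  ← median
  x=18 (Lakeside, w=90) cum 510
  x=19 (Northgate, w=70) cum 580
  x=22 (Hillcrest, w=70) cum 650
⇒ x* = 14
y-coordinate, sorted with cumulative weight:
  y=0 (Northgate, w=70) cum 70
  y=17 (Eastvale, w=80) cum 150
  y=17 (Lakeside, w=90) cum 240
  y=18 (Southcross, w=50) cum 290
  y=24 (Westmoor, w=250) cum 540  ← median
  y=25 (Midtown, w=40) cum 580
  y=25 (Hillcrest, w=70) cum 650
⇒ y* = 24

(14, 24)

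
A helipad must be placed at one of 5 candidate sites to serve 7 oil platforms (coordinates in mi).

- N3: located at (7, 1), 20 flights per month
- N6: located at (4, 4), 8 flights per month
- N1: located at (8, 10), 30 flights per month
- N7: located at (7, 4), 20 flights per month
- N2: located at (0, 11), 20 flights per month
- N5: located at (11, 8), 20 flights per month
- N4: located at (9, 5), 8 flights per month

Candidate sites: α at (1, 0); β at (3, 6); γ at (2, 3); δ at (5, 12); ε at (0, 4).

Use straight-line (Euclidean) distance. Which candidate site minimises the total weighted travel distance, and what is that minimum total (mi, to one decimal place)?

β, total 757.7 mi

Total weighted distance at each candidate:
  α (1, 0): total = 1224.6
  β (3, 6): total = 757.7
  γ (2, 3): total = 933.2
  δ (5, 12): total = 871.9
  ε (0, 4): total = 1070.9
Minimum is at β with total 757.7 mi.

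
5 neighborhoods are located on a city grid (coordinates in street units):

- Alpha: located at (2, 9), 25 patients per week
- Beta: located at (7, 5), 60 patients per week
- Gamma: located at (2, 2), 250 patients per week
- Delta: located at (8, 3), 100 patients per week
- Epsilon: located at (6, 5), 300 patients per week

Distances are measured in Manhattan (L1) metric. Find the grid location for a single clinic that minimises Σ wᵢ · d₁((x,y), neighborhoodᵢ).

(6, 5)

Manhattan distance separates: Σwᵢ(|x−xᵢ|+|y−yᵢ|) = Σwᵢ|x−xᵢ| + Σwᵢ|y−yᵢ|, so x and y are optimised independently as 1-D weighted medians.
Total weight W = 735; half = 367.5.
x-coordinate, sorted with cumulative weight:
  x=2 (Alpha, w=25) cum 25
  x=2 (Gamma, w=250) cum 275
  x=6 (Epsilon, w=300) cum 575  ← median
  x=7 (Beta, w=60) cum 635
  x=8 (Delta, w=100) cum 735
⇒ x* = 6
y-coordinate, sorted with cumulative weight:
  y=2 (Gamma, w=250) cum 250
  y=3 (Delta, w=100) cum 350
  y=5 (Beta, w=60) cum 410  ← median
  y=5 (Epsilon, w=300) cum 710
  y=9 (Alpha, w=25) cum 735
⇒ y* = 5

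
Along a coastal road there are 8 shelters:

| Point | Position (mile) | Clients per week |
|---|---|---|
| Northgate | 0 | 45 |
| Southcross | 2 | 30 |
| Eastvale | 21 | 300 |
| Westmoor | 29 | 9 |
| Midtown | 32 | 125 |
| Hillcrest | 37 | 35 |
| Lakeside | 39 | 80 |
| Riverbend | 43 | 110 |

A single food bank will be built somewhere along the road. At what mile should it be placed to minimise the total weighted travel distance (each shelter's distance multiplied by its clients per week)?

x = 21

For a sum of weighted absolute distances on a line, the optimum is the weighted median (not the mean). Total weight W = 734; half-weight = 367.
Sort by position and accumulate weight:
  mile 0 (Northgate, w=45) → cum 45
  mile 2 (Southcross, w=30) → cum 75
  mile 21 (Eastvale, w=300) → cum 375  ≥ 367 → median here
  mile 29 (Westmoor, w=9) → cum 384
  mile 32 (Midtown, w=125) → cum 509
  mile 37 (Hillcrest, w=35) → cum 544
  mile 39 (Lakeside, w=80) → cum 624
  mile 43 (Riverbend, w=110) → cum 734
Optimal location: mile 21.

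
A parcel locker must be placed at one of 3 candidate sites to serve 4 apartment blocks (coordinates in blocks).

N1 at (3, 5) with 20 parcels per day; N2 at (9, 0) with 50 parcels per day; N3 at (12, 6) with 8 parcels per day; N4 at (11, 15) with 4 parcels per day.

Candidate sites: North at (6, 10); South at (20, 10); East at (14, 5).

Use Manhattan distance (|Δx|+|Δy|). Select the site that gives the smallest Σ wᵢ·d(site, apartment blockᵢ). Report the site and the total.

Total weighted distance at each candidate:
  North (6, 10): total = 930
  South (20, 10): total = 1642
  East (14, 5): total = 796
Minimum is at East with total 796 blocks.

East, total 796 blocks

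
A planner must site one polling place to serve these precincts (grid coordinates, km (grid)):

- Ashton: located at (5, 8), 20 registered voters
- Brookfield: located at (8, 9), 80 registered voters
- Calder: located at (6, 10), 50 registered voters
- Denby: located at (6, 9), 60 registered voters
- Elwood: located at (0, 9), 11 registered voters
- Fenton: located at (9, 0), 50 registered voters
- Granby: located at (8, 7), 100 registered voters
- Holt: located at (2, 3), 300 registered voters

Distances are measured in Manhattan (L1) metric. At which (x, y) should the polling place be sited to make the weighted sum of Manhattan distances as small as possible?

(6, 3)

Manhattan distance separates: Σwᵢ(|x−xᵢ|+|y−yᵢ|) = Σwᵢ|x−xᵢ| + Σwᵢ|y−yᵢ|, so x and y are optimised independently as 1-D weighted medians.
Total weight W = 671; half = 335.5.
x-coordinate, sorted with cumulative weight:
  x=0 (Elwood, w=11) cum 11
  x=2 (Holt, w=300) cum 311
  x=5 (Ashton, w=20) cum 331
  x=6 (Calder, w=50) cum 381  ← median
  x=6 (Denby, w=60) cum 441
  x=8 (Brookfield, w=80) cum 521
  x=8 (Granby, w=100) cum 621
  x=9 (Fenton, w=50) cum 671
⇒ x* = 6
y-coordinate, sorted with cumulative weight:
  y=0 (Fenton, w=50) cum 50
  y=3 (Holt, w=300) cum 350  ← median
  y=7 (Granby, w=100) cum 450
  y=8 (Ashton, w=20) cum 470
  y=9 (Brookfield, w=80) cum 550
  y=9 (Denby, w=60) cum 610
  y=9 (Elwood, w=11) cum 621
  y=10 (Calder, w=50) cum 671
⇒ y* = 3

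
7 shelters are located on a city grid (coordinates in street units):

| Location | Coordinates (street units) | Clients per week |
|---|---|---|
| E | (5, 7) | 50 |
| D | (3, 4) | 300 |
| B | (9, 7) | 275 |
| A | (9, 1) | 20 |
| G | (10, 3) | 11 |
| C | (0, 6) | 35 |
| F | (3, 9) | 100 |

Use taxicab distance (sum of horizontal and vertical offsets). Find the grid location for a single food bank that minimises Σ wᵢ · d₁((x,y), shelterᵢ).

Manhattan distance separates: Σwᵢ(|x−xᵢ|+|y−yᵢ|) = Σwᵢ|x−xᵢ| + Σwᵢ|y−yᵢ|, so x and y are optimised independently as 1-D weighted medians.
Total weight W = 791; half = 395.5.
x-coordinate, sorted with cumulative weight:
  x=0 (C, w=35) cum 35
  x=3 (D, w=300) cum 335
  x=3 (F, w=100) cum 435  ← median
  x=5 (E, w=50) cum 485
  x=9 (B, w=275) cum 760
  x=9 (A, w=20) cum 780
  x=10 (G, w=11) cum 791
⇒ x* = 3
y-coordinate, sorted with cumulative weight:
  y=1 (A, w=20) cum 20
  y=3 (G, w=11) cum 31
  y=4 (D, w=300) cum 331
  y=6 (C, w=35) cum 366
  y=7 (E, w=50) cum 416  ← median
  y=7 (B, w=275) cum 691
  y=9 (F, w=100) cum 791
⇒ y* = 7

(3, 7)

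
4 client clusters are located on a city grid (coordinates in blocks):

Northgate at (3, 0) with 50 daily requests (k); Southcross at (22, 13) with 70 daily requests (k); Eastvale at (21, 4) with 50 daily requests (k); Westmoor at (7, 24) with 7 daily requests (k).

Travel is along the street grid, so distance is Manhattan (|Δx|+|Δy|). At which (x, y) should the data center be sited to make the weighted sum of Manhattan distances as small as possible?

Manhattan distance separates: Σwᵢ(|x−xᵢ|+|y−yᵢ|) = Σwᵢ|x−xᵢ| + Σwᵢ|y−yᵢ|, so x and y are optimised independently as 1-D weighted medians.
Total weight W = 177; half = 88.5.
x-coordinate, sorted with cumulative weight:
  x=3 (Northgate, w=50) cum 50
  x=7 (Westmoor, w=7) cum 57
  x=21 (Eastvale, w=50) cum 107  ← median
  x=22 (Southcross, w=70) cum 177
⇒ x* = 21
y-coordinate, sorted with cumulative weight:
  y=0 (Northgate, w=50) cum 50
  y=4 (Eastvale, w=50) cum 100  ← median
  y=13 (Southcross, w=70) cum 170
  y=24 (Westmoor, w=7) cum 177
⇒ y* = 4

(21, 4)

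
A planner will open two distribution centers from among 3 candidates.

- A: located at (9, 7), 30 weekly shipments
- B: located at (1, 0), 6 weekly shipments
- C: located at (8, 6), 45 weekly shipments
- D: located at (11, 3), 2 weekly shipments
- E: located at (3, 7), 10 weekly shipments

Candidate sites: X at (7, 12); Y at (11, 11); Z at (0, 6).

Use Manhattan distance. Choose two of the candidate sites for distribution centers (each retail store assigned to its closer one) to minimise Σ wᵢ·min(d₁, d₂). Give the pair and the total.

Evaluate every pair (each demand assigned to the nearer of the two):
  {X, Z}: total = 633
  {Y, Z}: total = 638
  {X, Y}: total = 709
Best pair: {X, Z} with total 633.

{X, Z}, total 633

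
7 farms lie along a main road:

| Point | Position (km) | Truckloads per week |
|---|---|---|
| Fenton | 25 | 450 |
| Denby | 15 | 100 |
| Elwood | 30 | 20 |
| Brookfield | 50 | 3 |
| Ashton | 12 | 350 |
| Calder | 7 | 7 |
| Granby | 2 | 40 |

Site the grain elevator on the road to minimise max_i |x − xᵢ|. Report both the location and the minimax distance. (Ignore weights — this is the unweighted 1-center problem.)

The 1-center on a line is the midpoint of the two extreme points: leftmost at 2, rightmost at 50.
Optimal location = (2 + 50)/2 = 26; maximum distance = (50 − 2)/2 = 24.

location 26, max distance 24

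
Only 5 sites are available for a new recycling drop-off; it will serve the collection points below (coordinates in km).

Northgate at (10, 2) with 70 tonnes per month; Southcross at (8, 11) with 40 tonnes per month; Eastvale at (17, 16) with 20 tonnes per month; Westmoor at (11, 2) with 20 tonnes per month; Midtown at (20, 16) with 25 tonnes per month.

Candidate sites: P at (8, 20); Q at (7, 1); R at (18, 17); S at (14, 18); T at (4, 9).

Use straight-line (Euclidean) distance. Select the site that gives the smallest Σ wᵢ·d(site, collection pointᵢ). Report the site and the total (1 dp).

Q, total 1562.6 km

Total weighted distance at each candidate:
  P (8, 20): total = 2505.9
  Q (7, 1): total = 1562.6
  R (18, 17): total = 2071.7
  S (14, 18): total = 2079.1
  T (4, 9): total = 1754.1
Minimum is at Q with total 1562.6 km.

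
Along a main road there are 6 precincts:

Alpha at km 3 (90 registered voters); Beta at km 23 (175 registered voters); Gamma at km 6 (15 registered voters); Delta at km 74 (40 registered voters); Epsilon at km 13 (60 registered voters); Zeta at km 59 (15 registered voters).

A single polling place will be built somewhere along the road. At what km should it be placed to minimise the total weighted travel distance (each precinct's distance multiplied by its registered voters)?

For a sum of weighted absolute distances on a line, the optimum is the weighted median (not the mean). Total weight W = 395; half-weight = 197.5.
Sort by position and accumulate weight:
  km 3 (Alpha, w=90) → cum 90
  km 6 (Gamma, w=15) → cum 105
  km 13 (Epsilon, w=60) → cum 165
  km 23 (Beta, w=175) → cum 340  ≥ 197.5 → median here
  km 59 (Zeta, w=15) → cum 355
  km 74 (Delta, w=40) → cum 395
Optimal location: km 23.

x = 23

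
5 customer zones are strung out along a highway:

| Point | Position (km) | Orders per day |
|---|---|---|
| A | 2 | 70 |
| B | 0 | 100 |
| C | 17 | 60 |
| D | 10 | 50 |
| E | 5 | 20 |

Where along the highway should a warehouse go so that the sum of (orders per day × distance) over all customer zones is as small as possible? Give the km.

x = 2

For a sum of weighted absolute distances on a line, the optimum is the weighted median (not the mean). Total weight W = 300; half-weight = 150.
Sort by position and accumulate weight:
  km 0 (B, w=100) → cum 100
  km 2 (A, w=70) → cum 170  ≥ 150 → median here
  km 5 (E, w=20) → cum 190
  km 10 (D, w=50) → cum 240
  km 17 (C, w=60) → cum 300
Optimal location: km 2.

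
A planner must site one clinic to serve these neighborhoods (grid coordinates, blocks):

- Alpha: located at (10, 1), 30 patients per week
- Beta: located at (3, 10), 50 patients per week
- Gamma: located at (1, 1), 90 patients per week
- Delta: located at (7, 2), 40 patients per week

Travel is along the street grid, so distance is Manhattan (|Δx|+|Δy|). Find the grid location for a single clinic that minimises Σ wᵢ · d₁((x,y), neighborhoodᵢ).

(3, 1)

Manhattan distance separates: Σwᵢ(|x−xᵢ|+|y−yᵢ|) = Σwᵢ|x−xᵢ| + Σwᵢ|y−yᵢ|, so x and y are optimised independently as 1-D weighted medians.
Total weight W = 210; half = 105.
x-coordinate, sorted with cumulative weight:
  x=1 (Gamma, w=90) cum 90
  x=3 (Beta, w=50) cum 140  ← median
  x=7 (Delta, w=40) cum 180
  x=10 (Alpha, w=30) cum 210
⇒ x* = 3
y-coordinate, sorted with cumulative weight:
  y=1 (Alpha, w=30) cum 30
  y=1 (Gamma, w=90) cum 120  ← median
  y=2 (Delta, w=40) cum 160
  y=10 (Beta, w=50) cum 210
⇒ y* = 1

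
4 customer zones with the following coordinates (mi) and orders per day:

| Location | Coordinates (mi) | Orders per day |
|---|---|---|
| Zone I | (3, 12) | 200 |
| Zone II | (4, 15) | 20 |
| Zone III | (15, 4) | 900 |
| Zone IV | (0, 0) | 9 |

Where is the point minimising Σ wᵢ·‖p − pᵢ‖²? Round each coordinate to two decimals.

(12.56, 5.58)

The minimiser of Σwᵢ‖p−pᵢ‖² is the weighted centroid p* = (Σwᵢpᵢ)/(Σwᵢ).
Σwᵢ = 1129.
Σwᵢxᵢ = 200·3 + 20·4 + 900·15 + 9·0 = 14180.
Σwᵢyᵢ = 200·12 + 20·15 + 900·4 + 9·0 = 6300.
x* = 14180/1129 = 12.56, y* = 6300/1129 = 5.58.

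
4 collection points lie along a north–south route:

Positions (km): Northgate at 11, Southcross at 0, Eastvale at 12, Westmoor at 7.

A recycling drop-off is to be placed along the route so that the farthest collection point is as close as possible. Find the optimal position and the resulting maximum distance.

location 6, max distance 6

The 1-center on a line is the midpoint of the two extreme points: leftmost at 0, rightmost at 12.
Optimal location = (0 + 12)/2 = 6; maximum distance = (12 − 0)/2 = 6.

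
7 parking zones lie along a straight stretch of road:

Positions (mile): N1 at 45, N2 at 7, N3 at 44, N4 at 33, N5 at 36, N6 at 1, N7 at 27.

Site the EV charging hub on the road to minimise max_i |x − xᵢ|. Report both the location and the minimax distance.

location 23, max distance 22

The 1-center on a line is the midpoint of the two extreme points: leftmost at 1, rightmost at 45.
Optimal location = (1 + 45)/2 = 23; maximum distance = (45 − 1)/2 = 22.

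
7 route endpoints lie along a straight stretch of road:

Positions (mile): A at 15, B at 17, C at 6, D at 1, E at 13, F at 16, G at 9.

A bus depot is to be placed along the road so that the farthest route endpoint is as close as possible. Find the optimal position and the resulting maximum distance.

location 9, max distance 8

The 1-center on a line is the midpoint of the two extreme points: leftmost at 1, rightmost at 17.
Optimal location = (1 + 17)/2 = 9; maximum distance = (17 − 1)/2 = 8.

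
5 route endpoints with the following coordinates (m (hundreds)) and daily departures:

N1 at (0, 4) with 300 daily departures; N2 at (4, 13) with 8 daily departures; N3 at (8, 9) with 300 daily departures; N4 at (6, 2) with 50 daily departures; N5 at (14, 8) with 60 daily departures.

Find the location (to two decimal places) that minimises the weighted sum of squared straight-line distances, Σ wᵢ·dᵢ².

(4.97, 6.38)

The minimiser of Σwᵢ‖p−pᵢ‖² is the weighted centroid p* = (Σwᵢpᵢ)/(Σwᵢ).
Σwᵢ = 718.
Σwᵢxᵢ = 300·0 + 8·4 + 300·8 + 50·6 + 60·14 = 3572.
Σwᵢyᵢ = 300·4 + 8·13 + 300·9 + 50·2 + 60·8 = 4584.
x* = 3572/718 = 4.97, y* = 4584/718 = 6.38.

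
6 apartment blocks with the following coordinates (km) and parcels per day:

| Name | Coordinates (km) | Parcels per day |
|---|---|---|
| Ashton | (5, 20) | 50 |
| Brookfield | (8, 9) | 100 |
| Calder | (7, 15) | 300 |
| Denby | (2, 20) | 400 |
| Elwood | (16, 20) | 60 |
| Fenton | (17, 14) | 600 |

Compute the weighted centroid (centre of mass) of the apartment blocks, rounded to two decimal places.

The minimiser of Σwᵢ‖p−pᵢ‖² is the weighted centroid p* = (Σwᵢpᵢ)/(Σwᵢ).
Σwᵢ = 1510.
Σwᵢxᵢ = 50·5 + 100·8 + 300·7 + 400·2 + 60·16 + 600·17 = 15110.
Σwᵢyᵢ = 50·20 + 100·9 + 300·15 + 400·20 + 60·20 + 600·14 = 24000.
x* = 15110/1510 = 10.01, y* = 24000/1510 = 15.89.

(10.01, 15.89)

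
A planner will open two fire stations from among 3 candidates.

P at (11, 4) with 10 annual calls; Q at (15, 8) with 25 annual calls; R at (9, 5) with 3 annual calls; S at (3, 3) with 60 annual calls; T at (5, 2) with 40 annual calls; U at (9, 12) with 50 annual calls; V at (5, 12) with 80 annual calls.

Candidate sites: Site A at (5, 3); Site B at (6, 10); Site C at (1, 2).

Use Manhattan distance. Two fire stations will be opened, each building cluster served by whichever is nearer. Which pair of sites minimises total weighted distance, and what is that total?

{Site A, Site B}, total 1013

Evaluate every pair (each demand assigned to the nearer of the two):
  {Site A, Site B}: total = 1013
  {Site B, Site C}: total = 1239
  {Site A, Site C}: total = 1993
Best pair: {Site A, Site B} with total 1013.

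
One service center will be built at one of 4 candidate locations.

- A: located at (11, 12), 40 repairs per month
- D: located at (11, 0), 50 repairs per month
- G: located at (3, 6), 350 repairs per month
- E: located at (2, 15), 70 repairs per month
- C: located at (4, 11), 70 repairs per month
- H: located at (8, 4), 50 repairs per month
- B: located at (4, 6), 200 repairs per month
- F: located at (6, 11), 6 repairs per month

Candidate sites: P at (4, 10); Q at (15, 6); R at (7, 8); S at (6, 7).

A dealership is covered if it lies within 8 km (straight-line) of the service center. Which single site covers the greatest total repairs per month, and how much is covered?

Coverage radius r = 8 km; a point is covered iff (Δx)²+(Δy)² ≤ 8² = 64.
  P (4, 10): covers {A, G, E, C, H, B, F} → 786
  Q (15, 6): covers {A, D, H} → 140
  R (7, 8): covers {A, G, C, H, B, F} → 716
  S (6, 7): covers {A, G, C, H, B, F} → 716
Maximum coverage at P: 786 repairs per month.

P, covering 786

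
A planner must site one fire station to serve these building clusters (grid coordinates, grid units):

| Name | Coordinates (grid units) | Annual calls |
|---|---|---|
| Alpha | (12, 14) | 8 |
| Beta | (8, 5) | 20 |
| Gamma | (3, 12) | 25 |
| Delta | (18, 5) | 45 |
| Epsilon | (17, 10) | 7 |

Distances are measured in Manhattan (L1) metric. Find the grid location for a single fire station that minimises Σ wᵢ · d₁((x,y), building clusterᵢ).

(12, 5)

Manhattan distance separates: Σwᵢ(|x−xᵢ|+|y−yᵢ|) = Σwᵢ|x−xᵢ| + Σwᵢ|y−yᵢ|, so x and y are optimised independently as 1-D weighted medians.
Total weight W = 105; half = 52.5.
x-coordinate, sorted with cumulative weight:
  x=3 (Gamma, w=25) cum 25
  x=8 (Beta, w=20) cum 45
  x=12 (Alpha, w=8) cum 53  ← median
  x=17 (Epsilon, w=7) cum 60
  x=18 (Delta, w=45) cum 105
⇒ x* = 12
y-coordinate, sorted with cumulative weight:
  y=5 (Beta, w=20) cum 20
  y=5 (Delta, w=45) cum 65  ← median
  y=10 (Epsilon, w=7) cum 72
  y=12 (Gamma, w=25) cum 97
  y=14 (Alpha, w=8) cum 105
⇒ y* = 5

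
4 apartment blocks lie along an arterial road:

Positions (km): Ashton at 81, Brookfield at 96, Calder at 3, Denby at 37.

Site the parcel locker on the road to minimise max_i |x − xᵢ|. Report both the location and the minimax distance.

location 49.5, max distance 46.5

The 1-center on a line is the midpoint of the two extreme points: leftmost at 3, rightmost at 96.
Optimal location = (3 + 96)/2 = 49.5; maximum distance = (96 − 3)/2 = 46.5.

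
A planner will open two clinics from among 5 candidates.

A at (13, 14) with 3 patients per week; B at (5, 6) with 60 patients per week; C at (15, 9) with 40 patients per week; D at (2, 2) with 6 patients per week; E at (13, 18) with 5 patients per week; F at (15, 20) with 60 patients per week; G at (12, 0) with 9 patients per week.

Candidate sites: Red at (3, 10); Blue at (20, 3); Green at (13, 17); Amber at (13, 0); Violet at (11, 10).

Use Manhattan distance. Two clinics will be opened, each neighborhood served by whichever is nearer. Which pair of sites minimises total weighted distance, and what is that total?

{Red, Green}, total 1290

Evaluate every pair (each demand assigned to the nearer of the two):
  {Red, Green}: total = 1290
  {Green, Violet}: total = 1315
  {Red, Violet}: total = 1621
  {Green, Amber}: total = 1641
  {Amber, Violet}: total = 1795
  {Blue, Violet}: total = 1909
  {Blue, Green}: total = 2007
  {Red, Amber}: total = 2315
  {Red, Blue}: total = 2405
  {Blue, Amber}: total = 2819
Best pair: {Red, Green} with total 1290.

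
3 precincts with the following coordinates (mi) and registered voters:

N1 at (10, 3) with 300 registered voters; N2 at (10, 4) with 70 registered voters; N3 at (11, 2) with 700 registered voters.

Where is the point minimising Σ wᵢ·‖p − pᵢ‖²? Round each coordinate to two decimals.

(10.65, 2.41)

The minimiser of Σwᵢ‖p−pᵢ‖² is the weighted centroid p* = (Σwᵢpᵢ)/(Σwᵢ).
Σwᵢ = 1070.
Σwᵢxᵢ = 300·10 + 70·10 + 700·11 = 11400.
Σwᵢyᵢ = 300·3 + 70·4 + 700·2 = 2580.
x* = 11400/1070 = 10.65, y* = 2580/1070 = 2.41.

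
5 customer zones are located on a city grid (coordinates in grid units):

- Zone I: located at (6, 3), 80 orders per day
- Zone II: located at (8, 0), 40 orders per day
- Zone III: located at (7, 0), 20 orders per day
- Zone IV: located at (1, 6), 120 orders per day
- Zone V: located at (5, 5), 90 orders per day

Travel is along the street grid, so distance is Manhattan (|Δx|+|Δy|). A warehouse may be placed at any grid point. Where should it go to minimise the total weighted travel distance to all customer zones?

Manhattan distance separates: Σwᵢ(|x−xᵢ|+|y−yᵢ|) = Σwᵢ|x−xᵢ| + Σwᵢ|y−yᵢ|, so x and y are optimised independently as 1-D weighted medians.
Total weight W = 350; half = 175.
x-coordinate, sorted with cumulative weight:
  x=1 (Zone IV, w=120) cum 120
  x=5 (Zone V, w=90) cum 210  ← median
  x=6 (Zone I, w=80) cum 290
  x=7 (Zone III, w=20) cum 310
  x=8 (Zone II, w=40) cum 350
⇒ x* = 5
y-coordinate, sorted with cumulative weight:
  y=0 (Zone II, w=40) cum 40
  y=0 (Zone III, w=20) cum 60
  y=3 (Zone I, w=80) cum 140
  y=5 (Zone V, w=90) cum 230  ← median
  y=6 (Zone IV, w=120) cum 350
⇒ y* = 5

(5, 5)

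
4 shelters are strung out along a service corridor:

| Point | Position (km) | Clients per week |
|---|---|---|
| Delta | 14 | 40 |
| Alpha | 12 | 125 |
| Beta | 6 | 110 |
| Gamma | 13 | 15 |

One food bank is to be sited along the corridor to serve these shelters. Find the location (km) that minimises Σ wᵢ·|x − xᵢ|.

x = 12

For a sum of weighted absolute distances on a line, the optimum is the weighted median (not the mean). Total weight W = 290; half-weight = 145.
Sort by position and accumulate weight:
  km 6 (Beta, w=110) → cum 110
  km 12 (Alpha, w=125) → cum 235  ≥ 145 → median here
  km 13 (Gamma, w=15) → cum 250
  km 14 (Delta, w=40) → cum 290
Optimal location: km 12.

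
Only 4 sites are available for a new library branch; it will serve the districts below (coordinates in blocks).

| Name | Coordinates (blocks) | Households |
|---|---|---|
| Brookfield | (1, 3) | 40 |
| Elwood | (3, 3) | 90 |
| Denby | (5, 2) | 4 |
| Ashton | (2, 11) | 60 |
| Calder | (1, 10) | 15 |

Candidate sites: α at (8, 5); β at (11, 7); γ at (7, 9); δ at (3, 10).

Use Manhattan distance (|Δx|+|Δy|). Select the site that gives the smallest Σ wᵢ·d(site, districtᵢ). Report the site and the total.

δ, total 1180 blocks

Total weighted distance at each candidate:
  α (8, 5): total = 1914
  β (11, 7): total = 2659
  γ (7, 9): total = 1941
  δ (3, 10): total = 1180
Minimum is at δ with total 1180 blocks.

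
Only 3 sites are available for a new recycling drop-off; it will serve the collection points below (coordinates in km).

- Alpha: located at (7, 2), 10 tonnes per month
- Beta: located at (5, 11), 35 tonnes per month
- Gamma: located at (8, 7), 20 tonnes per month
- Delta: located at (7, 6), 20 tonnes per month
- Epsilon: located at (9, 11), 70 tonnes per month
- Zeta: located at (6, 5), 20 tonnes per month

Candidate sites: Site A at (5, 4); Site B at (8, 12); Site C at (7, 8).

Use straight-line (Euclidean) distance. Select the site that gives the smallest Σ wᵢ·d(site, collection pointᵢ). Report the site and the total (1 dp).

Total weighted distance at each candidate:
  Site A (5, 4): total = 1007.3
  Site B (8, 12): total = 677.4
  Site C (7, 8): total = 570.1
Minimum is at Site C with total 570.1 km.

Site C, total 570.1 km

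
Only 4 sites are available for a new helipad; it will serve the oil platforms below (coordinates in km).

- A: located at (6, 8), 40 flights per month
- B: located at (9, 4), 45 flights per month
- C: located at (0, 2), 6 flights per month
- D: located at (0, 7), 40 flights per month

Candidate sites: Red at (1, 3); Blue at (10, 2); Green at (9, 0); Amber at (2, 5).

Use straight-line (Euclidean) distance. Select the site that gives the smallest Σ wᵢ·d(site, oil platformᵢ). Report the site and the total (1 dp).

Amber, total 653.0 km

Total weighted distance at each candidate:
  Red (1, 3): total = 819.1
  Blue (10, 2): total = 896.3
  Green (9, 0): total = 1033.1
  Amber (2, 5): total = 653.0
Minimum is at Amber with total 653.0 km.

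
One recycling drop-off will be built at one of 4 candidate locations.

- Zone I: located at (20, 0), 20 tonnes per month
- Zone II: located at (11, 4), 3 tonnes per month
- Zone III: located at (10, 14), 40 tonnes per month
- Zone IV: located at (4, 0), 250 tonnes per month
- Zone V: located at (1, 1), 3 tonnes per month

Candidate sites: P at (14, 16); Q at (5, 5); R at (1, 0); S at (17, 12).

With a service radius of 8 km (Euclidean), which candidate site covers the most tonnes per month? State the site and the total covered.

Coverage radius r = 8 km; a point is covered iff (Δx)²+(Δy)² ≤ 8² = 64.
  P (14, 16): covers {Zone III} → 40
  Q (5, 5): covers {Zone II, Zone IV, Zone V} → 256
  R (1, 0): covers {Zone IV, Zone V} → 253
  S (17, 12): covers {Zone III} → 40
Maximum coverage at Q: 256 tonnes per month.

Q, covering 256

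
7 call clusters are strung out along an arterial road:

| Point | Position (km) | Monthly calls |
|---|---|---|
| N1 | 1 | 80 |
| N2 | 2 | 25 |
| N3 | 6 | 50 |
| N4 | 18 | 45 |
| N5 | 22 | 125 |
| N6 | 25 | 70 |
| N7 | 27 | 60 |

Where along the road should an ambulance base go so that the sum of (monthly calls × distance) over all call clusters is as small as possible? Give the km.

For a sum of weighted absolute distances on a line, the optimum is the weighted median (not the mean). Total weight W = 455; half-weight = 227.5.
Sort by position and accumulate weight:
  km 1 (N1, w=80) → cum 80
  km 2 (N2, w=25) → cum 105
  km 6 (N3, w=50) → cum 155
  km 18 (N4, w=45) → cum 200
  km 22 (N5, w=125) → cum 325  ≥ 227.5 → median here
  km 25 (N6, w=70) → cum 395
  km 27 (N7, w=60) → cum 455
Optimal location: km 22.

x = 22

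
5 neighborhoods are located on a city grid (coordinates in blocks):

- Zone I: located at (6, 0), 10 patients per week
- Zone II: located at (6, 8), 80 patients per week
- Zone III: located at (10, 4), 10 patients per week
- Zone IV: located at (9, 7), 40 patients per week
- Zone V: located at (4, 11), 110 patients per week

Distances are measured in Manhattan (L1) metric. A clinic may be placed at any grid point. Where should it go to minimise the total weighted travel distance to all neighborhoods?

Manhattan distance separates: Σwᵢ(|x−xᵢ|+|y−yᵢ|) = Σwᵢ|x−xᵢ| + Σwᵢ|y−yᵢ|, so x and y are optimised independently as 1-D weighted medians.
Total weight W = 250; half = 125.
x-coordinate, sorted with cumulative weight:
  x=4 (Zone V, w=110) cum 110
  x=6 (Zone I, w=10) cum 120
  x=6 (Zone II, w=80) cum 200  ← median
  x=9 (Zone IV, w=40) cum 240
  x=10 (Zone III, w=10) cum 250
⇒ x* = 6
y-coordinate, sorted with cumulative weight:
  y=0 (Zone I, w=10) cum 10
  y=4 (Zone III, w=10) cum 20
  y=7 (Zone IV, w=40) cum 60
  y=8 (Zone II, w=80) cum 140  ← median
  y=11 (Zone V, w=110) cum 250
⇒ y* = 8

(6, 8)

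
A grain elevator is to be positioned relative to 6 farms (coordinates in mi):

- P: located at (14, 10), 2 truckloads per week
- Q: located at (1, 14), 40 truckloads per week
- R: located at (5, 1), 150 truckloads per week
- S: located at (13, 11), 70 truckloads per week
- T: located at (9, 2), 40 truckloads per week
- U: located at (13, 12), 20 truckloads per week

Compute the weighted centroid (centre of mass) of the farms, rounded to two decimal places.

(7.29, 5.65)

The minimiser of Σwᵢ‖p−pᵢ‖² is the weighted centroid p* = (Σwᵢpᵢ)/(Σwᵢ).
Σwᵢ = 322.
Σwᵢxᵢ = 2·14 + 40·1 + 150·5 + 70·13 + 40·9 + 20·13 = 2348.
Σwᵢyᵢ = 2·10 + 40·14 + 150·1 + 70·11 + 40·2 + 20·12 = 1820.
x* = 2348/322 = 7.29, y* = 1820/322 = 5.65.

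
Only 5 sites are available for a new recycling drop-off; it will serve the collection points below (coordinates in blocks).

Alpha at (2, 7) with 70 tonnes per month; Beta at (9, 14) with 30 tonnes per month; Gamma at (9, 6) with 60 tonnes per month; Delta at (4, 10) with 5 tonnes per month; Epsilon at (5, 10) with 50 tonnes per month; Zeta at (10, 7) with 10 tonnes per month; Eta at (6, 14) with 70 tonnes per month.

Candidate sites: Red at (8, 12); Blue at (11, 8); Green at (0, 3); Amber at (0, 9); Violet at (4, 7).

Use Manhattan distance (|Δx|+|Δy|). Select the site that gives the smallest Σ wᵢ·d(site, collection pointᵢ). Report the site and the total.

Total weighted distance at each candidate:
  Red (8, 12): total = 1910
  Blue (11, 8): total = 2415
  Green (0, 3): total = 3725
  Amber (0, 9): total = 2635
  Violet (4, 7): total = 1765
Minimum is at Violet with total 1765 blocks.

Violet, total 1765 blocks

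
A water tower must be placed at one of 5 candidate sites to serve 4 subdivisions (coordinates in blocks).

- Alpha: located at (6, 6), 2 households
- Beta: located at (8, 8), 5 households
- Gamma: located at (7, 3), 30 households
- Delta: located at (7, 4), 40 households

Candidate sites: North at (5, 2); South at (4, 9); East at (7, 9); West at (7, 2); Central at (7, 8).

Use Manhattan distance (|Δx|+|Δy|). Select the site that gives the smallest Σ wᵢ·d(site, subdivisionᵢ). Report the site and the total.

West, total 155 blocks

Total weighted distance at each candidate:
  North (5, 2): total = 305
  South (4, 9): total = 625
  East (7, 9): total = 398
  West (7, 2): total = 155
  Central (7, 8): total = 321
Minimum is at West with total 155 blocks.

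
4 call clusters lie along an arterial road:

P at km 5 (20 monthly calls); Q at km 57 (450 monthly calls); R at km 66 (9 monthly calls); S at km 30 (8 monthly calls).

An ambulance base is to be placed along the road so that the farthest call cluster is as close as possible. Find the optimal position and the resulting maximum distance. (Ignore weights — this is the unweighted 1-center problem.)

location 35.5, max distance 30.5

The 1-center on a line is the midpoint of the two extreme points: leftmost at 5, rightmost at 66.
Optimal location = (5 + 66)/2 = 35.5; maximum distance = (66 − 5)/2 = 30.5.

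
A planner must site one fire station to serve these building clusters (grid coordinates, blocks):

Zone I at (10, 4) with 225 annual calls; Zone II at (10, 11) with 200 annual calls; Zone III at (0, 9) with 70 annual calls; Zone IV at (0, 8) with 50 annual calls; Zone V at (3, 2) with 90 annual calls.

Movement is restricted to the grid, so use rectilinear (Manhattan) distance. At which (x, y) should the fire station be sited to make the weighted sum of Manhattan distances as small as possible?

(10, 8)

Manhattan distance separates: Σwᵢ(|x−xᵢ|+|y−yᵢ|) = Σwᵢ|x−xᵢ| + Σwᵢ|y−yᵢ|, so x and y are optimised independently as 1-D weighted medians.
Total weight W = 635; half = 317.5.
x-coordinate, sorted with cumulative weight:
  x=0 (Zone III, w=70) cum 70
  x=0 (Zone IV, w=50) cum 120
  x=3 (Zone V, w=90) cum 210
  x=10 (Zone I, w=225) cum 435  ← median
  x=10 (Zone II, w=200) cum 635
⇒ x* = 10
y-coordinate, sorted with cumulative weight:
  y=2 (Zone V, w=90) cum 90
  y=4 (Zone I, w=225) cum 315
  y=8 (Zone IV, w=50) cum 365  ← median
  y=9 (Zone III, w=70) cum 435
  y=11 (Zone II, w=200) cum 635
⇒ y* = 8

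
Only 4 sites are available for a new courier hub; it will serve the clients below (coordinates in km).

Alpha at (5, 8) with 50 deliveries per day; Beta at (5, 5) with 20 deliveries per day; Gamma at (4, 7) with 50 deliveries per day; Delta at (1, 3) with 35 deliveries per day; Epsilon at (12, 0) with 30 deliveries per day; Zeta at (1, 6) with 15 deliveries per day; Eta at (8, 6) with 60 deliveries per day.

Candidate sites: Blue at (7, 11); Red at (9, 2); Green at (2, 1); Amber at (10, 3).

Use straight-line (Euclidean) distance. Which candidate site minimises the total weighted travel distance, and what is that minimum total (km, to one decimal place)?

Total weighted distance at each candidate:
  Blue (7, 11): total = 1692.4
  Red (9, 2): total = 1586.0
  Green (2, 1): total = 1721.9
  Amber (10, 3): total = 1603.6
Minimum is at Red with total 1586.0 km.

Red, total 1586.0 km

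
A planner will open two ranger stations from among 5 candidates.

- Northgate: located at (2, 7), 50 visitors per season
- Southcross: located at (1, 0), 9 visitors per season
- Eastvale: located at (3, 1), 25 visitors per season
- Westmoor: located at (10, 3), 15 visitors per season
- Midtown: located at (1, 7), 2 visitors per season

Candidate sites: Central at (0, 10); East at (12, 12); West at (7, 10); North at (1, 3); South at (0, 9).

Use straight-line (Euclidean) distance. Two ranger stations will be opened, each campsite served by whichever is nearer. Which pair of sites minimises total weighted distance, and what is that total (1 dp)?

{North, South}, total 378.6

Evaluate every pair (each demand assigned to the nearer of the two):
  {North, South}: total = 378.6
  {Central, North}: total = 419.3
  {West, North}: total = 426.1
  {East, North}: total = 446.9
  {West, South}: total = 555.2
  {East, South}: total = 579.3
  {Central, South}: total = 615.9
  {Central, West}: total = 628.5
  {Central, East}: total = 652.5
  {East, West}: total = 770.4
Best pair: {North, South} with total 378.6.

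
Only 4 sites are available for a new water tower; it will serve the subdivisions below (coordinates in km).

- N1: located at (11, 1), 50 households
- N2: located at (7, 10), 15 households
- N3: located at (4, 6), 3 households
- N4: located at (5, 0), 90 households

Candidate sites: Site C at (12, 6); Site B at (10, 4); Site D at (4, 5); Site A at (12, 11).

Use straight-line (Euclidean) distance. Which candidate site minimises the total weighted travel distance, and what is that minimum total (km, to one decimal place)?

Site B, total 854.0 km

Total weighted distance at each candidate:
  Site C (12, 6): total = 1204.8
  Site B (10, 4): total = 854.0
  Site D (4, 5): total = 952.5
  Site A (12, 11): total = 1780.7
Minimum is at Site B with total 854.0 km.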